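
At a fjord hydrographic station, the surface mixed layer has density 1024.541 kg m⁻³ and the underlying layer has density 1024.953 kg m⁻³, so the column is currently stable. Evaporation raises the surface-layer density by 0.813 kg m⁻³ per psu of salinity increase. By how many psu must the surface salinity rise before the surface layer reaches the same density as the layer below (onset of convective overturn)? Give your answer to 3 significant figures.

0.507 psu

Density deficit of the surface layer: 1024.953 − 1024.541 = 0.412 kg m⁻³.
Required change = 0.412 / 0.813 = 0.507 psu.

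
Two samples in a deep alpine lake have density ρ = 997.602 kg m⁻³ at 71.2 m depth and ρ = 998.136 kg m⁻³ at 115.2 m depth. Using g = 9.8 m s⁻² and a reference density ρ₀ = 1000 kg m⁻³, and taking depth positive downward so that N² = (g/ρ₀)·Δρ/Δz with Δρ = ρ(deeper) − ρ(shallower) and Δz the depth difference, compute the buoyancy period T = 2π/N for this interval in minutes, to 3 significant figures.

Δρ = 998.136 − 997.602 = 0.534 kg m⁻³ over Δz = 115.2 − 71.2 = 44 m.
N² = (9.8/1000) × (0.534/44) = 1.1894 × 10⁻⁴ s⁻².
N = √(1.1894 × 10⁻⁴) = 0.010906 rad s⁻¹, so T = 2π/N = 576.12 s = 9.6020 min ≈ 9.60 min.

9.60 min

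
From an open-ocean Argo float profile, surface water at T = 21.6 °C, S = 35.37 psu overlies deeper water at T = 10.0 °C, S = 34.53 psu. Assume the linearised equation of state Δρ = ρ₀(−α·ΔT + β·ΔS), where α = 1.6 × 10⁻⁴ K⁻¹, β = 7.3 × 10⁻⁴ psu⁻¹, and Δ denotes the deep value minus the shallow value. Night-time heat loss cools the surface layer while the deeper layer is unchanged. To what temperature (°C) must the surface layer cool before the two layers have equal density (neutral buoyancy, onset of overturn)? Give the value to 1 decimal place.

13.8 °C

Neutral buoyancy requires Δρ = 0, i.e. −α(T_deep − T_surf′) + β(S_deep − S_surf) = 0.
T_surf′ = T_deep − (β/α)·ΔS = 10.0 − (7.3 × 10⁻⁴/1.6 × 10⁻⁴)·(-0.84) = 13.832 °C.
Cooling required: 21.6 − (13.832) = 7.768 °C.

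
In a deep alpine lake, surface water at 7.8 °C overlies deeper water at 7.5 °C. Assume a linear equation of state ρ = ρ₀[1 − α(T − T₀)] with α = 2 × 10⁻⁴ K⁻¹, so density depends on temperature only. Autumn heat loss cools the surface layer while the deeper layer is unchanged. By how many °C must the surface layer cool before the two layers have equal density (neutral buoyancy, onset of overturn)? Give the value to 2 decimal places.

With temperature the only control, equal density requires T_surf′ = T_deep.
T_surf′ = 7.5 °C.
Cooling required: 7.8 − 7.5 = 0.30 °C.

0.30 °C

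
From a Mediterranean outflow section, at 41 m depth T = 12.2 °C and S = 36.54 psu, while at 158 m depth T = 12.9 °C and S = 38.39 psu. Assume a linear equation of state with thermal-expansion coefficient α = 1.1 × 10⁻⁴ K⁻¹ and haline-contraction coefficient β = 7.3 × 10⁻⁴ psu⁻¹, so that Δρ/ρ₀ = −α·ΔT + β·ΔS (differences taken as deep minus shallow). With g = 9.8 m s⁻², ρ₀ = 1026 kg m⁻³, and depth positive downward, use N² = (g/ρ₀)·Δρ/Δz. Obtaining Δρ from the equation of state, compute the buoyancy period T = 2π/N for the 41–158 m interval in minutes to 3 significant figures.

10.1 min

ΔT = +0.7 K, ΔS = +1.85 psu (deep − shallow).
Δρ/ρ₀ = −αΔT + βΔS = -7.70 × 10⁻⁵ + 1.3505 × 10⁻³ = 1.2735 × 10⁻³, so Δρ ≈ 1.307 kg m⁻³.
N² = (g/ρ₀)·Δρ/Δz = g·(Δρ/ρ₀)/Δz = 9.8 × 1.2735 × 10⁻³ / 117 = 1.0667 × 10⁻⁴ s⁻².
N = √(1.0667 × 10⁻⁴) = 0.010328 rad s⁻¹ → T = 2π/N = 608.36 s = 10.139 min ≈ 10.1 min.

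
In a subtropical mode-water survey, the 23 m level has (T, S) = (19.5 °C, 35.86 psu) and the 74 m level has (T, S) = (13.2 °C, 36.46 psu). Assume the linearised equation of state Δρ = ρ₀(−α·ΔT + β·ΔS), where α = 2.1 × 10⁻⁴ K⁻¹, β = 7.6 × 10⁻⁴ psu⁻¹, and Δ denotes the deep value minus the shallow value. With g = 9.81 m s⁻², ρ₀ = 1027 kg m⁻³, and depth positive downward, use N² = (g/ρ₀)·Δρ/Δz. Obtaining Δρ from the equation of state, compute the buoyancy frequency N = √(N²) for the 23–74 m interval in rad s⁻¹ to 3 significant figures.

0.0185 rad s⁻¹

ΔT = -6.3 K, ΔS = +0.60 psu (deep − shallow).
Δρ/ρ₀ = −αΔT + βΔS = 1.323 × 10⁻³ + 4.56 × 10⁻⁴ = 1.779 × 10⁻³, so Δρ ≈ 1.827 kg m⁻³.
N² = (g/ρ₀)·Δρ/Δz = g·(Δρ/ρ₀)/Δz = 9.81 × 1.779 × 10⁻³ / 51 = 3.4220 × 10⁻⁴ s⁻².
N = √(3.4220 × 10⁻⁴) = 0.018499 rad s⁻¹ ≈ 0.0185 rad s⁻¹.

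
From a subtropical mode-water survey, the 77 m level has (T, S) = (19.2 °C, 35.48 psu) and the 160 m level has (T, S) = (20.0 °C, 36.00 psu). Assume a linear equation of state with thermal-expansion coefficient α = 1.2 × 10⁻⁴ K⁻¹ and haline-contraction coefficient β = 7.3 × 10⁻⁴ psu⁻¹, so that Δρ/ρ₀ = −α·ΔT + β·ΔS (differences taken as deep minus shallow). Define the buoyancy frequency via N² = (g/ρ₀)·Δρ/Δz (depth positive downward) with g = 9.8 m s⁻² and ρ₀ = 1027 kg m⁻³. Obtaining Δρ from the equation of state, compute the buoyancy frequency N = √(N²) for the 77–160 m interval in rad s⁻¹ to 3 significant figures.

5.79 × 10⁻³ rad s⁻¹

ΔT = +0.8 K, ΔS = +0.52 psu (deep − shallow).
Δρ/ρ₀ = −αΔT + βΔS = -9.60 × 10⁻⁵ + 3.796 × 10⁻⁴ = 2.836 × 10⁻⁴, so Δρ ≈ 0.2913 kg m⁻³.
N² = (g/ρ₀)·Δρ/Δz = g·(Δρ/ρ₀)/Δz = 9.8 × 2.836 × 10⁻⁴ / 83 = 3.3485 × 10⁻⁵ s⁻².
N = √(3.3485 × 10⁻⁵) = 5.7866 × 10⁻³ rad s⁻¹ ≈ 5.79 × 10⁻³ rad s⁻¹.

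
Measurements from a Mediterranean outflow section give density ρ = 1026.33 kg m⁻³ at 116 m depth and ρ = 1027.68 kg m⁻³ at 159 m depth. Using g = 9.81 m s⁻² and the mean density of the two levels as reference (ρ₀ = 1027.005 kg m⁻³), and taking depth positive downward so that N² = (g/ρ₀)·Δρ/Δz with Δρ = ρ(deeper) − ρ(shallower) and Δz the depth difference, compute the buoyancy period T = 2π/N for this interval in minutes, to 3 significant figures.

6.05 min

Δρ = 1027.68 − 1026.33 = 1.35 kg m⁻³ over Δz = 159 − 116 = 43 m.
N² = (9.81/1027.005) × (1.35/43) = 2.9989 × 10⁻⁴ s⁻².
N = √(2.9989 × 10⁻⁴) = 0.017317 rad s⁻¹, so T = 2π/N = 362.83 s = 6.0472 min ≈ 6.05 min.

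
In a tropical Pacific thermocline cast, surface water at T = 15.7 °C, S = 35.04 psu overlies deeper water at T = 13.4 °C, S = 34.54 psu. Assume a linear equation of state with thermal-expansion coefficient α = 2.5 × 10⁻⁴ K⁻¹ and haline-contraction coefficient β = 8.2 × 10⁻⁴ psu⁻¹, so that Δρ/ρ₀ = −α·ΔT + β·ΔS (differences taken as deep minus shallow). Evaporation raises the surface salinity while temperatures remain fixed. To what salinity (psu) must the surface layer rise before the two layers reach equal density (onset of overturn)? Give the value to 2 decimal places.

Neutral buoyancy requires −α(T_deep − T_surf) + β(S_deep − S_surf′) = 0.
S_surf′ = S_deep − (α/β)·ΔT = 34.54 − (2.5 × 10⁻⁴/8.2 × 10⁻⁴)·(-2.3) = 35.2412 psu.
Increase required: 35.2412 − 35.04 = 0.2012 psu.

35.24 psu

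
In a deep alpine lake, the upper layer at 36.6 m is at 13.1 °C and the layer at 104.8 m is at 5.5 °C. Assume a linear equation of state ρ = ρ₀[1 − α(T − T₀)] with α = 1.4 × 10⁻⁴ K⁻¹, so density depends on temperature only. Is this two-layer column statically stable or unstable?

ΔT = 5.5 − 13.1 = -7.6 K, so Δρ/ρ₀ = −αΔT = 1.064 × 10⁻³.
Δρ/ρ₀ > 0, so Δρ > 0: deeper water is denser → statically stable.

stable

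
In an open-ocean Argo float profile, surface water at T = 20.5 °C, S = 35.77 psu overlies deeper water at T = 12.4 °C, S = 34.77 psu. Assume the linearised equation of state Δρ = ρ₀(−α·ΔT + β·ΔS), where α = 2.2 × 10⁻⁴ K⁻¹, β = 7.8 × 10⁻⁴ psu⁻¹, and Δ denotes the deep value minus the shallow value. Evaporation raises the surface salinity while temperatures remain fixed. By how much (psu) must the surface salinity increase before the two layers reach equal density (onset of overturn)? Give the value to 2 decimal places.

Neutral buoyancy requires −α(T_deep − T_surf) + β(S_deep − S_surf′) = 0.
S_surf′ = S_deep − (α/β)·ΔT = 34.77 − (2.2 × 10⁻⁴/7.8 × 10⁻⁴)·(-8.1) = 37.0546 psu.
Increase required: 37.0546 − 35.77 = 1.2846 psu.

1.28 psu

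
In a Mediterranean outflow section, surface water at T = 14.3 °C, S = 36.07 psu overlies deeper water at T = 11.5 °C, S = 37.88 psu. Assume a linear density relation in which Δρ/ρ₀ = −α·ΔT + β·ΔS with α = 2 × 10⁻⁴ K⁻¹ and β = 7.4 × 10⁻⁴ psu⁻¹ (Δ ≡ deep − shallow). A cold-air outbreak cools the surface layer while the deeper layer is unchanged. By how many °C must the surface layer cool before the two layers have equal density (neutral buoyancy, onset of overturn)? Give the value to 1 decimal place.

9.5 °C

Neutral buoyancy requires Δρ = 0, i.e. −α(T_deep − T_surf′) + β(S_deep − S_surf) = 0.
T_surf′ = T_deep − (β/α)·ΔS = 11.5 − (7.4 × 10⁻⁴/2 × 10⁻⁴)·(+1.81) = 4.803 °C.
Cooling required: 14.3 − (4.803) = 9.497 °C.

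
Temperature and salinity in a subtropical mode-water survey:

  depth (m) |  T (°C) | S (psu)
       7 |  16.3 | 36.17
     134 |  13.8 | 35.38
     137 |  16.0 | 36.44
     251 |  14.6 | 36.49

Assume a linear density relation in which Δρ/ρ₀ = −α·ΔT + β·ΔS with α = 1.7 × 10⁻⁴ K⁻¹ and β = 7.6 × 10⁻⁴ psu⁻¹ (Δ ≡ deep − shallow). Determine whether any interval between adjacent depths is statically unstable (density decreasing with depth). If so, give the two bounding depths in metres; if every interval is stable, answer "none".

7–134 m

Evaluate Δρ/ρ₀ = −αΔT + βΔS across each adjacent pair:
  7–134 m: −αΔT+βΔS = −(1.7 × 10⁻⁴)(-2.5)+(7.6 × 10⁻⁴)(-0.79) = -1.8 × 10⁻⁴ → UNSTABLE
  134–137 m: −αΔT+βΔS = −(1.7 × 10⁻⁴)(+2.2)+(7.6 × 10⁻⁴)(+1.06) = 4.3 × 10⁻⁴ → stable
  137–251 m: −αΔT+βΔS = −(1.7 × 10⁻⁴)(-1.4)+(7.6 × 10⁻⁴)(+0.05) = 2.8 × 10⁻⁴ → stable
The 7–134 m interval has Δρ < 0: lighter water underlies denser water.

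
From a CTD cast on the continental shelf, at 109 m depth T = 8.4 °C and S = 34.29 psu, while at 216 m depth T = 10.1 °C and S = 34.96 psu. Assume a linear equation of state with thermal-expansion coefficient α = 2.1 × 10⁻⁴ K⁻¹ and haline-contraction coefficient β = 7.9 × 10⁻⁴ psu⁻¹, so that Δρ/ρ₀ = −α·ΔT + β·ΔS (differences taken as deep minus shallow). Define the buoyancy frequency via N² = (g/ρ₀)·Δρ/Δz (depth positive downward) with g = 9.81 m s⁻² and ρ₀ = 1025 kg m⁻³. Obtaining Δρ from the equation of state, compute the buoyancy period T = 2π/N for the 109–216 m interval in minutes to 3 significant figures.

26.3 min

ΔT = +1.7 K, ΔS = +0.67 psu (deep − shallow).
Δρ/ρ₀ = −αΔT + βΔS = -3.57 × 10⁻⁴ + 5.293 × 10⁻⁴ = 1.723 × 10⁻⁴, so Δρ ≈ 0.1766 kg m⁻³.
N² = (g/ρ₀)·Δρ/Δz = g·(Δρ/ρ₀)/Δz = 9.81 × 1.723 × 10⁻⁴ / 107 = 1.5797 × 10⁻⁵ s⁻².
N = √(1.5797 × 10⁻⁵) = 3.9745 × 10⁻³ rad s⁻¹ → T = 2π/N = 1.5809 × 10³ s = 26.348 min ≈ 26.3 min.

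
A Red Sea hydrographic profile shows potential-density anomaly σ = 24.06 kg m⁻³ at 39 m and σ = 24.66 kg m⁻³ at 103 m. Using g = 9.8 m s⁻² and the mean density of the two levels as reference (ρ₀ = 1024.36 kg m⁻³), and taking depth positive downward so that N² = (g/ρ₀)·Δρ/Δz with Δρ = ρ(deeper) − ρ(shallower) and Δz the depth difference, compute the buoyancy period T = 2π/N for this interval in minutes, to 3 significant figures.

Δρ = 1024.66 − 1024.06 = 0.60 kg m⁻³ over Δz = 103 − 39 = 64 m.
N² = (9.8/1024.36) × (0.60/64) = 8.9690 × 10⁻⁵ s⁻².
N = √(8.9690 × 10⁻⁵) = 9.4705 × 10⁻³ rad s⁻¹, so T = 2π/N = 663.45 s = 11.058 min ≈ 11.1 min.
Since Δρ > 0 the layer is stably stratified.

11.1 min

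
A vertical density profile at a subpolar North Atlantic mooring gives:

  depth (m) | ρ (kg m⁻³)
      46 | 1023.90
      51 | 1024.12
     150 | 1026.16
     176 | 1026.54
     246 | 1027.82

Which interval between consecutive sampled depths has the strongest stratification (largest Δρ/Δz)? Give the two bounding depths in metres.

46–51 m

Compute the density gradient over each adjacent pair:
  46–51 m: Δρ/Δz = 0.22/5 = 0.044 kg m⁻⁴
  51–150 m: Δρ/Δz = 2.04/99 = 0.021 kg m⁻⁴
  150–176 m: Δρ/Δz = 0.38/26 = 0.015 kg m⁻⁴
  176–246 m: Δρ/Δz = 1.28/70 = 0.018 kg m⁻⁴
The largest gradient is in the 46–51 m interval — the pycnocline.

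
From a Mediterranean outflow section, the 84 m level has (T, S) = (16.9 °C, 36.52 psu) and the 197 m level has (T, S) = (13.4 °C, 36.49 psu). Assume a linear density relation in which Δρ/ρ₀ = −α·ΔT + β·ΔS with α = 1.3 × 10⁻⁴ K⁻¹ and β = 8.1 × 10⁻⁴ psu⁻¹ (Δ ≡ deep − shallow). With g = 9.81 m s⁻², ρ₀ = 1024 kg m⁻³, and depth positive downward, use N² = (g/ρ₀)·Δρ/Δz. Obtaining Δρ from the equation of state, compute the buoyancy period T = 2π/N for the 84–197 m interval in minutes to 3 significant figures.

ΔT = -3.5 K, ΔS = -0.03 psu (deep − shallow).
Δρ/ρ₀ = −αΔT + βΔS = 4.55 × 10⁻⁴ − 2.43 × 10⁻⁵ = 4.307 × 10⁻⁴, so Δρ ≈ 0.4410 kg m⁻³.
N² = (g/ρ₀)·Δρ/Δz = g·(Δρ/ρ₀)/Δz = 9.81 × 4.307 × 10⁻⁴ / 113 = 3.7391 × 10⁻⁵ s⁻².
N = √(3.7391 × 10⁻⁵) = 6.1148 × 10⁻³ rad s⁻¹ → T = 2π/N = 1.0275 × 10³ s = 17.125 min ≈ 17.1 min.

17.1 min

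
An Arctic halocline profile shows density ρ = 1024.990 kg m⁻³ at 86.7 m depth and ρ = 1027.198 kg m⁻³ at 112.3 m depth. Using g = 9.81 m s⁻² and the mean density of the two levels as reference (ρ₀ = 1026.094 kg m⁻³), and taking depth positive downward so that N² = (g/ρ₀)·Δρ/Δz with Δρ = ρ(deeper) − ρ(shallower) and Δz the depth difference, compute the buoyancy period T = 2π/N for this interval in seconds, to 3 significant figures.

Δρ = 1027.198 − 1024.990 = 2.208 kg m⁻³ over Δz = 112.3 − 86.7 = 25.6 m.
N² = (9.81/1026.094) × (2.208/25.6) = 8.2460 × 10⁻⁴ s⁻².
N = √(8.2460 × 10⁻⁴) = 0.028716 rad s⁻¹, so T = 2π/N = 218.80 s ≈ 219 s.

219 s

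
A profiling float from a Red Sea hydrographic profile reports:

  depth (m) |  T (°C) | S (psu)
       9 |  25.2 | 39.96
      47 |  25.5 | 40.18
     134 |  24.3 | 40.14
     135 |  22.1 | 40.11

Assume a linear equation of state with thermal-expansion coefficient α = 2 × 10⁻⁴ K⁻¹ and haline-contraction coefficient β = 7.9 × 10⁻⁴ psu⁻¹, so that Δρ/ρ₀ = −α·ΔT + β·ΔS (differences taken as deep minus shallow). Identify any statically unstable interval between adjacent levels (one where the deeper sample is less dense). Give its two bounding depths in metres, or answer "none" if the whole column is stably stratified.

Evaluate Δρ/ρ₀ = −αΔT + βΔS across each adjacent pair:
  9–47 m: −αΔT+βΔS = −(2 × 10⁻⁴)(+0.3)+(7.9 × 10⁻⁴)(+0.22) = 1.1 × 10⁻⁴ → stable
  47–134 m: −αΔT+βΔS = −(2 × 10⁻⁴)(-1.2)+(7.9 × 10⁻⁴)(-0.04) = 2.1 × 10⁻⁴ → stable
  134–135 m: −αΔT+βΔS = −(2 × 10⁻⁴)(-2.2)+(7.9 × 10⁻⁴)(-0.03) = 4.2 × 10⁻⁴ → stable
Every interval has Δρ > 0: the column is stably stratified throughout.

none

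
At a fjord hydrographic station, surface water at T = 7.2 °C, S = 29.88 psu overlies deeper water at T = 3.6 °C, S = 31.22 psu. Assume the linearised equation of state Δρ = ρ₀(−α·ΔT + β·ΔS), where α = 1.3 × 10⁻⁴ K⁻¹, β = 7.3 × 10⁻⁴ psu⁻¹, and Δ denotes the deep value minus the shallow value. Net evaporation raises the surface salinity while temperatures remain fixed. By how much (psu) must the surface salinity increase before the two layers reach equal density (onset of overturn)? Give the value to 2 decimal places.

Neutral buoyancy requires −α(T_deep − T_surf) + β(S_deep − S_surf′) = 0.
S_surf′ = S_deep − (α/β)·ΔT = 31.22 − (1.3 × 10⁻⁴/7.3 × 10⁻⁴)·(-3.6) = 31.8611 psu.
Increase required: 31.8611 − 29.88 = 1.9811 psu.

1.98 psu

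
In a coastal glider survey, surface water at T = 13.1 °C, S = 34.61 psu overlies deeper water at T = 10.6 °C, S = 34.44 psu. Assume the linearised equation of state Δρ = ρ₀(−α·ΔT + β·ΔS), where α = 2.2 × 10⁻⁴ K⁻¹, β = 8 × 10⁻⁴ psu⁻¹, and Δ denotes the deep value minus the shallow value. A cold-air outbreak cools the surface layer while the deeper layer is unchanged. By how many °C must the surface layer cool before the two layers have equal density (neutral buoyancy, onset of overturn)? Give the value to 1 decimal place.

1.9 °C

Neutral buoyancy requires Δρ = 0, i.e. −α(T_deep − T_surf′) + β(S_deep − S_surf) = 0.
T_surf′ = T_deep − (β/α)·ΔS = 10.6 − (8 × 10⁻⁴/2.2 × 10⁻⁴)·(-0.17) = 11.218 °C.
Cooling required: 13.1 − (11.218) = 1.882 °C.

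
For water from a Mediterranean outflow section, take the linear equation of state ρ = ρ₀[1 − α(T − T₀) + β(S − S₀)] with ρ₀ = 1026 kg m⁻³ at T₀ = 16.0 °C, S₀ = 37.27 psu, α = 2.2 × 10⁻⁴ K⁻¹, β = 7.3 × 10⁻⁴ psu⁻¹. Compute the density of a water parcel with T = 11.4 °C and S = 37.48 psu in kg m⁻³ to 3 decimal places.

T − T₀ = -4.6 K, S − S₀ = +0.21 psu.
Bracket = 1 − α·(-4.6) + β·(+0.21) = 1 + (1.1653 × 10⁻³) = 1.0011653.
ρ = 1026 × 1.0011653 = 1027.196 kg m⁻³.

1027.196 kg m⁻³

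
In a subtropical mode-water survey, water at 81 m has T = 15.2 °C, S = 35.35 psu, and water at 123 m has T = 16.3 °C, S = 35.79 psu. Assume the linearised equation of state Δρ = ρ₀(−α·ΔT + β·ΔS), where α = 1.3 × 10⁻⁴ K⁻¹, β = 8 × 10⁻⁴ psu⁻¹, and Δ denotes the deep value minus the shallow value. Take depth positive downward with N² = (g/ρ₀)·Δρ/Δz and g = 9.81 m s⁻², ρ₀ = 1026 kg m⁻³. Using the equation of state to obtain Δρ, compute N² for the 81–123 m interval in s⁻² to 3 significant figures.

ΔT = +1.1 K, ΔS = +0.44 psu (deep − shallow).
Δρ/ρ₀ = −αΔT + βΔS = -1.43 × 10⁻⁴ + 3.52 × 10⁻⁴ = 2.09 × 10⁻⁴, so Δρ ≈ 0.2144 kg m⁻³.
N² = (g/ρ₀)·Δρ/Δz = g·(Δρ/ρ₀)/Δz = 9.81 × 2.09 × 10⁻⁴ / 42 = 4.8816 × 10⁻⁵ s⁻² ≈ 4.88 × 10⁻⁵ s⁻².

4.88 × 10⁻⁵ s⁻²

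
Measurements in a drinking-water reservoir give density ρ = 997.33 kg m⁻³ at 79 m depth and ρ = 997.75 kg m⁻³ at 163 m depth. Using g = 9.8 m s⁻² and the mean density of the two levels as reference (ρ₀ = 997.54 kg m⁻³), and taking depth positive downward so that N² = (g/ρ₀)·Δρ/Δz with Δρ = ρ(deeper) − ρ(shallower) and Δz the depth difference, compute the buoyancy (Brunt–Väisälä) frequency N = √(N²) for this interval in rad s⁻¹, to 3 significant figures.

7.01 × 10⁻³ rad s⁻¹

Δρ = 997.75 − 997.33 = 0.42 kg m⁻³ over Δz = 163 − 79 = 84 m.
N² = (9.8/997.54) × (0.42/84) = 4.9121 × 10⁻⁵ s⁻².
N = √(4.9121 × 10⁻⁵) = 7.0086 × 10⁻³ rad s⁻¹ ≈ 7.01 × 10⁻³ rad s⁻¹.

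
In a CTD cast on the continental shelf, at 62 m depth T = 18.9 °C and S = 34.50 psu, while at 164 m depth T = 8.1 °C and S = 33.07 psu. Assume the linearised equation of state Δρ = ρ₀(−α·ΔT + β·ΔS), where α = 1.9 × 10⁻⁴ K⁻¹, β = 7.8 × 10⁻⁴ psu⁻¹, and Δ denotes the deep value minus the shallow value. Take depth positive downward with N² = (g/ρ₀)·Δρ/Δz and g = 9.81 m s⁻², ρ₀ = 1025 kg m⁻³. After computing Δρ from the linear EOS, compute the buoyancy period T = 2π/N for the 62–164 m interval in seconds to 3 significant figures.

ΔT = -10.8 K, ΔS = -1.43 psu (deep − shallow).
Δρ/ρ₀ = −αΔT + βΔS = 2.052 × 10⁻³ − 1.1154 × 10⁻³ = 9.366 × 10⁻⁴, so Δρ ≈ 0.9600 kg m⁻³.
N² = (g/ρ₀)·Δρ/Δz = g·(Δρ/ρ₀)/Δz = 9.81 × 9.366 × 10⁻⁴ / 102 = 9.0079 × 10⁻⁵ s⁻².
N = √(9.0079 × 10⁻⁵) = 9.4910 × 10⁻³ rad s⁻¹ → T = 2π/N = 662.02 s ≈ 662 s.

662 s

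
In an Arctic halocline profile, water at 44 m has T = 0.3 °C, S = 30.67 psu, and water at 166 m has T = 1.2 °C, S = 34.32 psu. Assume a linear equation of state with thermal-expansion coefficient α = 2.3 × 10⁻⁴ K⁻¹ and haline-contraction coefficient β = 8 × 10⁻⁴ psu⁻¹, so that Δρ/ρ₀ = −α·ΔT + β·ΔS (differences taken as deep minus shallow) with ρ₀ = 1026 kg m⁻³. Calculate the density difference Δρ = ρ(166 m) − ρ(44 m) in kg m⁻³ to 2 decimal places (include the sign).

ΔT = +0.9 K, ΔS = +3.65 psu (deep − shallow).
Δρ/ρ₀ = −(2.3 × 10⁻⁴)(+0.9) + (8 × 10⁻⁴)(+3.65) = 2.713 × 10⁻³.
Δρ = 1026 × (2.713 × 10⁻³) = +2.78 kg m⁻³.
Positive Δρ: denser below, stable.

+2.78 kg m⁻³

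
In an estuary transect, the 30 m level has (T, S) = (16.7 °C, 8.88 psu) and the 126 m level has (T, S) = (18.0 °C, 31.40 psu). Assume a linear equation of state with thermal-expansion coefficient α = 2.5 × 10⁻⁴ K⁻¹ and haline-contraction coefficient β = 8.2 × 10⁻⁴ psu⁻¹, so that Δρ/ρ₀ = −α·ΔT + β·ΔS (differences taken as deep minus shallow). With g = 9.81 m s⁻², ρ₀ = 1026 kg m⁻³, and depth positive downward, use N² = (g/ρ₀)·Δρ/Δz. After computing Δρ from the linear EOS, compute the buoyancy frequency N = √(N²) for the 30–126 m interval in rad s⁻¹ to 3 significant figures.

ΔT = +1.3 K, ΔS = +22.52 psu (deep − shallow).
Δρ/ρ₀ = −αΔT + βΔS = -3.25 × 10⁻⁴ + 0.0184664 = 0.0181414, so Δρ ≈ 18.61 kg m⁻³.
N² = (g/ρ₀)·Δρ/Δz = g·(Δρ/ρ₀)/Δz = 9.81 × 0.0181414 / 96 = 1.8538 × 10⁻³ s⁻².
N = √(1.8538 × 10⁻³) = 0.043056 rad s⁻¹ ≈ 0.0431 rad s⁻¹.

0.0431 rad s⁻¹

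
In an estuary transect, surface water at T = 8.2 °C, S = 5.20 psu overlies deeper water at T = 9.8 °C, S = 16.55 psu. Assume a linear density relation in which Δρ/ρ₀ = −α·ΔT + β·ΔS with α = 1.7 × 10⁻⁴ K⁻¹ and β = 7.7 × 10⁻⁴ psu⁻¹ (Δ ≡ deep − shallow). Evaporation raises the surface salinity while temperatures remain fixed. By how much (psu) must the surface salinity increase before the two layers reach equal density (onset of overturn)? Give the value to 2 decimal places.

Neutral buoyancy requires −α(T_deep − T_surf) + β(S_deep − S_surf′) = 0.
S_surf′ = S_deep − (α/β)·ΔT = 16.55 − (1.7 × 10⁻⁴/7.7 × 10⁻⁴)·(+1.6) = 16.1968 psu.
Increase required: 16.1968 − 5.20 = 10.9968 psu.

11.00 psu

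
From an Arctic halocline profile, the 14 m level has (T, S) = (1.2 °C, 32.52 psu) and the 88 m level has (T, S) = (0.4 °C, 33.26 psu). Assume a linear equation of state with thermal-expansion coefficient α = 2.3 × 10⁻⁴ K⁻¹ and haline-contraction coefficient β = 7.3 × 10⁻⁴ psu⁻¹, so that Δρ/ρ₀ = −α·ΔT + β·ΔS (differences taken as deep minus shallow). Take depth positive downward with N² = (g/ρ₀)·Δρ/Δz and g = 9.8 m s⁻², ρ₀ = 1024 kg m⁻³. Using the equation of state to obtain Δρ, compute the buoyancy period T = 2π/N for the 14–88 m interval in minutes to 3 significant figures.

10.7 min

ΔT = -0.8 K, ΔS = +0.74 psu (deep − shallow).
Δρ/ρ₀ = −αΔT + βΔS = 1.84 × 10⁻⁴ + 5.402 × 10⁻⁴ = 7.242 × 10⁻⁴, so Δρ ≈ 0.7416 kg m⁻³.
N² = (g/ρ₀)·Δρ/Δz = g·(Δρ/ρ₀)/Δz = 9.8 × 7.242 × 10⁻⁴ / 74 = 9.5908 × 10⁻⁵ s⁻².
N = √(9.5908 × 10⁻⁵) = 9.7933 × 10⁻³ rad s⁻¹ → T = 2π/N = 641.58 s = 10.693 min ≈ 10.7 min.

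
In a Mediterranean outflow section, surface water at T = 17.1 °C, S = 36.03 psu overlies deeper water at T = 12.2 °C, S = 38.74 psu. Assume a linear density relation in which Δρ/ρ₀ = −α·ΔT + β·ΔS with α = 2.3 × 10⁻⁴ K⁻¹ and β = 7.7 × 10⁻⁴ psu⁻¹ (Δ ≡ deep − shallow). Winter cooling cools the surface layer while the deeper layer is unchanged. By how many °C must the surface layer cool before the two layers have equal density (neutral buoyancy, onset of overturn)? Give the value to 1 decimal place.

14.0 °C

Neutral buoyancy requires Δρ = 0, i.e. −α(T_deep − T_surf′) + β(S_deep − S_surf) = 0.
T_surf′ = T_deep − (β/α)·ΔS = 12.2 − (7.7 × 10⁻⁴/2.3 × 10⁻⁴)·(+2.71) = 3.127 °C.
Cooling required: 17.1 − (3.127) = 13.973 °C.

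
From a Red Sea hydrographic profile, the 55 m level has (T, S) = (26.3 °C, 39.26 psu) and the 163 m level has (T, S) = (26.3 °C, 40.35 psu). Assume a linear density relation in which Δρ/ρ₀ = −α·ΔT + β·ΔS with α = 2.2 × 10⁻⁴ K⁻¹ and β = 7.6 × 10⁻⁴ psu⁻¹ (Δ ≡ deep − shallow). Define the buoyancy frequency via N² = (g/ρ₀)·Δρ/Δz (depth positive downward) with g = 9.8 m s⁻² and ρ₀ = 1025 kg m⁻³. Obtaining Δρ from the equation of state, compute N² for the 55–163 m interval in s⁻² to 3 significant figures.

ΔT = +0.0 K, ΔS = +1.09 psu (deep − shallow).
Δρ/ρ₀ = −αΔT + βΔS = 0 + 8.284 × 10⁻⁴ = 8.284 × 10⁻⁴, so Δρ ≈ 0.8491 kg m⁻³.
N² = (g/ρ₀)·Δρ/Δz = g·(Δρ/ρ₀)/Δz = 9.8 × 8.284 × 10⁻⁴ / 108 = 7.5170 × 10⁻⁵ s⁻² ≈ 7.52 × 10⁻⁵ s⁻².

7.52 × 10⁻⁵ s⁻²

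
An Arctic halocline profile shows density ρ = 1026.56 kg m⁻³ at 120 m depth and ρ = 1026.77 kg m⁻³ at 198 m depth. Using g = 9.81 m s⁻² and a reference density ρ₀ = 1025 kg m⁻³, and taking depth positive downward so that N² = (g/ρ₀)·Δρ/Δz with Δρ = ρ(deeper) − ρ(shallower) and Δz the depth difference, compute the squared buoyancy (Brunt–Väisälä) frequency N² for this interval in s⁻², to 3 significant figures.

Δρ = 1026.77 − 1026.56 = 0.21 kg m⁻³ over Δz = 198 − 120 = 78 m.
N² = (9.81/1025) × (0.21/78) = 2.5767 × 10⁻⁵ s⁻² ≈ 2.58 × 10⁻⁵ s⁻².

2.58 × 10⁻⁵ s⁻²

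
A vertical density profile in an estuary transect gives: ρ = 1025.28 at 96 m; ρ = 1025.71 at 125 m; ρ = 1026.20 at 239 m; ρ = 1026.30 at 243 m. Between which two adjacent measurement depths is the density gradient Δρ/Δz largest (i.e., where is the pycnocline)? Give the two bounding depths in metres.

239–243 m

Compute the density gradient over each adjacent pair:
  96–125 m: Δρ/Δz = 0.43/29 = 0.015 kg m⁻⁴
  125–239 m: Δρ/Δz = 0.49/114 = 4.3 × 10⁻³ kg m⁻⁴
  239–243 m: Δρ/Δz = 0.10/4 = 0.025 kg m⁻⁴
The largest gradient is in the 239–243 m interval — the pycnocline.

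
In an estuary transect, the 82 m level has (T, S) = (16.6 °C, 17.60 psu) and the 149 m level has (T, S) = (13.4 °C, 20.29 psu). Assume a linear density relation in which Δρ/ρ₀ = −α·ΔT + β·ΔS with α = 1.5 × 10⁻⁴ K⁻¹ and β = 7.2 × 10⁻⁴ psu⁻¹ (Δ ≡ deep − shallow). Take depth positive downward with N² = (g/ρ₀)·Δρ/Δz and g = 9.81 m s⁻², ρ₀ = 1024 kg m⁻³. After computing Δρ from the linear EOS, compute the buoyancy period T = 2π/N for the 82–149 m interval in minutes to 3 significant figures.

5.57 min

ΔT = -3.2 K, ΔS = +2.69 psu (deep − shallow).
Δρ/ρ₀ = −αΔT + βΔS = 4.80 × 10⁻⁴ + 1.9368 × 10⁻³ = 2.4168 × 10⁻³, so Δρ ≈ 2.475 kg m⁻³.
N² = (g/ρ₀)·Δρ/Δz = g·(Δρ/ρ₀)/Δz = 9.81 × 2.4168 × 10⁻³ / 67 = 3.5386 × 10⁻⁴ s⁻².
N = √(3.5386 × 10⁻⁴) = 0.018811 rad s⁻¹ → T = 2π/N = 334.02 s = 5.5670 min ≈ 5.57 min.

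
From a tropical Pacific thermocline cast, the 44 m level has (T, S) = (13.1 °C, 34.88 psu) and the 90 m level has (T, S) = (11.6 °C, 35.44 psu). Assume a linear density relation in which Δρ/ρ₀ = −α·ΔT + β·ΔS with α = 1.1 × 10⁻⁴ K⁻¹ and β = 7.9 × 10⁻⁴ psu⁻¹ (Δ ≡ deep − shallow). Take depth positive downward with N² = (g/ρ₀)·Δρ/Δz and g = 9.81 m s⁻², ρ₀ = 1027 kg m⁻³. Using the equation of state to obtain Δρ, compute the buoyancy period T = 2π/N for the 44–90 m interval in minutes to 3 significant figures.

9.20 min

ΔT = -1.5 K, ΔS = +0.56 psu (deep − shallow).
Δρ/ρ₀ = −αΔT + βΔS = 1.65 × 10⁻⁴ + 4.424 × 10⁻⁴ = 6.074 × 10⁻⁴, so Δρ ≈ 0.6238 kg m⁻³.
N² = (g/ρ₀)·Δρ/Δz = g·(Δρ/ρ₀)/Δz = 9.81 × 6.074 × 10⁻⁴ / 46 = 1.2953 × 10⁻⁴ s⁻².
N = √(1.2953 × 10⁻⁴) = 0.011381 rad s⁻¹ → T = 2π/N = 552.08 s = 9.2013 min ≈ 9.20 min.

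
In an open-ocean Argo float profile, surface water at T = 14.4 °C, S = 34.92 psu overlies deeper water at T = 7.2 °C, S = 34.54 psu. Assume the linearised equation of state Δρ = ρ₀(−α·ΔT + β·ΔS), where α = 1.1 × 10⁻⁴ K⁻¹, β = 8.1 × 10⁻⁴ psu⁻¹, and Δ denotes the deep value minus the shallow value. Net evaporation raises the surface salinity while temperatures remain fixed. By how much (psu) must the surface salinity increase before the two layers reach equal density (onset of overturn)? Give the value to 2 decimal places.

0.60 psu

Neutral buoyancy requires −α(T_deep − T_surf) + β(S_deep − S_surf′) = 0.
S_surf′ = S_deep − (α/β)·ΔT = 34.54 − (1.1 × 10⁻⁴/8.1 × 10⁻⁴)·(-7.2) = 35.5178 psu.
Increase required: 35.5178 − 34.92 = 0.5978 psu.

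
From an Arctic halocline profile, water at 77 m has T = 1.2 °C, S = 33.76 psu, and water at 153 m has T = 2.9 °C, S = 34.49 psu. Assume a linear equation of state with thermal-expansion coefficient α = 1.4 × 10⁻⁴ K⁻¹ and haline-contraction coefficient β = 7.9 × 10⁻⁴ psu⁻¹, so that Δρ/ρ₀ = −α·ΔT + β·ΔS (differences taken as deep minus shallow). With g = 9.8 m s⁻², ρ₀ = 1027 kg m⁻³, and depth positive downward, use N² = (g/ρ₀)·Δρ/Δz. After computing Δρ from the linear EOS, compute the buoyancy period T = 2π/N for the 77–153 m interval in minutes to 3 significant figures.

15.8 min

ΔT = +1.7 K, ΔS = +0.73 psu (deep − shallow).
Δρ/ρ₀ = −αΔT + βΔS = -2.38 × 10⁻⁴ + 5.767 × 10⁻⁴ = 3.387 × 10⁻⁴, so Δρ ≈ 0.3478 kg m⁻³.
N² = (g/ρ₀)·Δρ/Δz = g·(Δρ/ρ₀)/Δz = 9.8 × 3.387 × 10⁻⁴ / 76 = 4.3674 × 10⁻⁵ s⁻².
N = √(4.3674 × 10⁻⁵) = 6.6086 × 10⁻³ rad s⁻¹ → T = 2π/N = 950.76 s = 15.846 min ≈ 15.8 min.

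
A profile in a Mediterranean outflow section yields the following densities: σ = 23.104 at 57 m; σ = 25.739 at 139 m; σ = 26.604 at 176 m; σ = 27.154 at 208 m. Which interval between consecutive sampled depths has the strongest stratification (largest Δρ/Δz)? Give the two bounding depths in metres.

Compute the density gradient over each adjacent pair:
  57–139 m: Δρ/Δz = 2.635/82 = 0.032 kg m⁻⁴
  139–176 m: Δρ/Δz = 0.865/37 = 0.023 kg m⁻⁴
  176–208 m: Δρ/Δz = 0.550/32 = 0.017 kg m⁻⁴
The largest gradient is in the 57–139 m interval — the pycnocline.

57–139 m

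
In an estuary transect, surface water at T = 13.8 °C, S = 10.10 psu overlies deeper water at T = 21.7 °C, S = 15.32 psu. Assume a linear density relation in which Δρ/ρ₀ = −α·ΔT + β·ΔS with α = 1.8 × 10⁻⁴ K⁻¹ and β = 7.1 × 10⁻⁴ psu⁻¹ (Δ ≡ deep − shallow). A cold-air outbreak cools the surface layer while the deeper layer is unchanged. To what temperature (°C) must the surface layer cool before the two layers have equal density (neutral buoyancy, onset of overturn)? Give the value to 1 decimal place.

Neutral buoyancy requires Δρ = 0, i.e. −α(T_deep − T_surf′) + β(S_deep − S_surf) = 0.
T_surf′ = T_deep − (β/α)·ΔS = 21.7 − (7.1 × 10⁻⁴/1.8 × 10⁻⁴)·(+5.22) = 1.110 °C.
Cooling required: 13.8 − (1.110) = 12.690 °C.

1.1 °C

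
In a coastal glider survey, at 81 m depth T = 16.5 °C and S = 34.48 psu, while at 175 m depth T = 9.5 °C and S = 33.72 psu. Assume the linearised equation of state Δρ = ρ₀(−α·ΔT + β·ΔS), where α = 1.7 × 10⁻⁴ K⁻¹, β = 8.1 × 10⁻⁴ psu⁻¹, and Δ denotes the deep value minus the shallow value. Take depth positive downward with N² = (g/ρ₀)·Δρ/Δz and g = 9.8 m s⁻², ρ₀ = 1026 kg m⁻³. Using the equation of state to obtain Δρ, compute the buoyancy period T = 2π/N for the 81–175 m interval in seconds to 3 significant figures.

ΔT = -7.0 K, ΔS = -0.76 psu (deep − shallow).
Δρ/ρ₀ = −αΔT + βΔS = 1.19 × 10⁻³ − 6.156 × 10⁻⁴ = 5.744 × 10⁻⁴, so Δρ ≈ 0.5893 kg m⁻³.
N² = (g/ρ₀)·Δρ/Δz = g·(Δρ/ρ₀)/Δz = 9.8 × 5.744 × 10⁻⁴ / 94 = 5.9884 × 10⁻⁵ s⁻².
N = √(5.9884 × 10⁻⁵) = 7.7385 × 10⁻³ rad s⁻¹ → T = 2π/N = 811.94 s ≈ 812 s.

812 s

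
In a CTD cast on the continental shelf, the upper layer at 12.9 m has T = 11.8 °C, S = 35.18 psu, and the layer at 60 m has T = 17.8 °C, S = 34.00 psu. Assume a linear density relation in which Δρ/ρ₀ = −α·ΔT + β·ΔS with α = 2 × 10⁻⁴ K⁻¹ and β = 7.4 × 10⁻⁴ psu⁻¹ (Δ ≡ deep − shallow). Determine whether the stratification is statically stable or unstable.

ΔT = 17.8 − 11.8 = +6.0 K and ΔS = 34.00 − 35.18 = -1.18 psu (deep − shallow).
−αΔT = -1.20 × 10⁻³; βΔS = -8.732 × 10⁻⁴; sum Δρ/ρ₀ = -2.0732 × 10⁻³.
Δρ/ρ₀ < 0, so Δρ < 0: deeper water is lighter → statically unstable; the column would overturn.

unstable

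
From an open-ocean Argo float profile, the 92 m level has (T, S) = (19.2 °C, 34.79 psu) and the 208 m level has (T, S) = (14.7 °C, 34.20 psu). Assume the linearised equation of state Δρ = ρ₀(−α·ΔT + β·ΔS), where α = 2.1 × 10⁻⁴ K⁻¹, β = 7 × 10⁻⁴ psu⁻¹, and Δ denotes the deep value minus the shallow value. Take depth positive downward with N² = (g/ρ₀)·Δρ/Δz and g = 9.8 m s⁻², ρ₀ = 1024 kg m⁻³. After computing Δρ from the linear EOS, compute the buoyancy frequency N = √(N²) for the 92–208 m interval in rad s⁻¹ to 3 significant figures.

6.70 × 10⁻³ rad s⁻¹

ΔT = -4.5 K, ΔS = -0.59 psu (deep − shallow).
Δρ/ρ₀ = −αΔT + βΔS = 9.45 × 10⁻⁴ − 4.13 × 10⁻⁴ = 5.32 × 10⁻⁴, so Δρ ≈ 0.5448 kg m⁻³.
N² = (g/ρ₀)·Δρ/Δz = g·(Δρ/ρ₀)/Δz = 9.8 × 5.32 × 10⁻⁴ / 116 = 4.4945 × 10⁻⁵ s⁻².
N = √(4.4945 × 10⁻⁵) = 6.7041 × 10⁻³ rad s⁻¹ ≈ 6.70 × 10⁻³ rad s⁻¹.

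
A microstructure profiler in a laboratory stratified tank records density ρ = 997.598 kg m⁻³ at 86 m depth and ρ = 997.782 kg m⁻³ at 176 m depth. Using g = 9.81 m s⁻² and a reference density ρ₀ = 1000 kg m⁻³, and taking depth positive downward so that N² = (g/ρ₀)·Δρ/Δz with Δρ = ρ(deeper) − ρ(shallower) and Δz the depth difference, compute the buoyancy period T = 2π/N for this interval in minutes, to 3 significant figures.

Δρ = 997.782 − 997.598 = 0.184 kg m⁻³ over Δz = 176 − 86 = 90 m.
N² = (9.81/1000) × (0.184/90) = 2.0056 × 10⁻⁵ s⁻².
N = √(2.0056 × 10⁻⁵) = 4.4784 × 10⁻³ rad s⁻¹, so T = 2π/N = 1.4030 × 10³ s = 23.383 min ≈ 23.4 min.
A positive N² confirms static stability across the interval.

23.4 min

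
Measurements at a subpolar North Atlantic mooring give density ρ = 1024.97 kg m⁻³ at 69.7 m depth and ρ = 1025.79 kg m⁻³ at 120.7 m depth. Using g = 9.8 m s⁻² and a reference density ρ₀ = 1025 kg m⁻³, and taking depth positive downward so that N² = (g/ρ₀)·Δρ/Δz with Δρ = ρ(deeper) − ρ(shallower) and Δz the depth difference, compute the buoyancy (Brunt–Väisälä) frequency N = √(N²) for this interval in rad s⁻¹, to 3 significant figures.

0.0124 rad s⁻¹

Δρ = 1025.79 − 1024.97 = 0.82 kg m⁻³ over Δz = 120.7 − 69.7 = 51 m.
N² = (9.8/1025) × (0.82/51) = 1.5373 × 10⁻⁴ s⁻².
N = √(1.5373 × 10⁻⁴) = 0.012399 rad s⁻¹ ≈ 0.0124 rad s⁻¹.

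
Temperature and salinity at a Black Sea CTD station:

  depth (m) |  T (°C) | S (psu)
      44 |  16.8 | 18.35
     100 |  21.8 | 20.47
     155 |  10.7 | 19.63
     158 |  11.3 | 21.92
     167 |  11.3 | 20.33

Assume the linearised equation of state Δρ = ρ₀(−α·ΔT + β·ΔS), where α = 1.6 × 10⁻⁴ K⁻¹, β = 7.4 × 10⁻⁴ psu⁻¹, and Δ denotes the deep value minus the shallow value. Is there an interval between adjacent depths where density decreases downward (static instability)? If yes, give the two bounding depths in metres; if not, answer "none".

158–167 m

Evaluate Δρ/ρ₀ = −αΔT + βΔS across each adjacent pair:
  44–100 m: −αΔT+βΔS = −(1.6 × 10⁻⁴)(+5.0)+(7.4 × 10⁻⁴)(+2.12) = 7.7 × 10⁻⁴ → stable
  100–155 m: −αΔT+βΔS = −(1.6 × 10⁻⁴)(-11.1)+(7.4 × 10⁻⁴)(-0.84) = 1.2 × 10⁻³ → stable
  155–158 m: −αΔT+βΔS = −(1.6 × 10⁻⁴)(+0.6)+(7.4 × 10⁻⁴)(+2.29) = 1.6 × 10⁻³ → stable
  158–167 m: −αΔT+βΔS = −(1.6 × 10⁻⁴)(+0.0)+(7.4 × 10⁻⁴)(-1.59) = -1.2 × 10⁻³ → UNSTABLE
The 158–167 m interval has Δρ < 0: lighter water underlies denser water.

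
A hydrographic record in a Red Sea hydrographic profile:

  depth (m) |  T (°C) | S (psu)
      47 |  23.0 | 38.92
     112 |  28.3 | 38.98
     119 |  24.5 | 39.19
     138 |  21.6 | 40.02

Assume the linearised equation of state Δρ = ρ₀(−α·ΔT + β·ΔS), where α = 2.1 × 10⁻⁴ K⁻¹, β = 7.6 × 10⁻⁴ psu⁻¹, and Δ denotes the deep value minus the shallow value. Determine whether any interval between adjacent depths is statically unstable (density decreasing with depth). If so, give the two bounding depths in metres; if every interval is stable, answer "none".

Evaluate Δρ/ρ₀ = −αΔT + βΔS across each adjacent pair:
  47–112 m: −αΔT+βΔS = −(2.1 × 10⁻⁴)(+5.3)+(7.6 × 10⁻⁴)(+0.06) = -1.1 × 10⁻³ → UNSTABLE
  112–119 m: −αΔT+βΔS = −(2.1 × 10⁻⁴)(-3.8)+(7.6 × 10⁻⁴)(+0.21) = 9.6 × 10⁻⁴ → stable
  119–138 m: −αΔT+βΔS = −(2.1 × 10⁻⁴)(-2.9)+(7.6 × 10⁻⁴)(+0.83) = 1.2 × 10⁻³ → stable
The 47–112 m interval has Δρ < 0: lighter water underlies denser water.

47–112 m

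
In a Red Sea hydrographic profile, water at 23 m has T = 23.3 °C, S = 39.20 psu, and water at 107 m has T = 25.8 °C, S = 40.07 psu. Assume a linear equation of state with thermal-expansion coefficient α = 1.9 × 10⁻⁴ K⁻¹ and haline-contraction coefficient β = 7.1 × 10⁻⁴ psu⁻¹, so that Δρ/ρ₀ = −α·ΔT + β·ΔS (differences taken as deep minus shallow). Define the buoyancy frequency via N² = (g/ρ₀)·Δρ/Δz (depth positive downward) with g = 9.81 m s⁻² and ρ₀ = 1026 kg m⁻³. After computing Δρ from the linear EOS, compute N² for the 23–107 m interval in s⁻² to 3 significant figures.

ΔT = +2.5 K, ΔS = +0.87 psu (deep − shallow).
Δρ/ρ₀ = −αΔT + βΔS = -4.75 × 10⁻⁴ + 6.177 × 10⁻⁴ = 1.427 × 10⁻⁴, so Δρ ≈ 0.1464 kg m⁻³.
N² = (g/ρ₀)·Δρ/Δz = g·(Δρ/ρ₀)/Δz = 9.81 × 1.427 × 10⁻⁴ / 84 = 1.6665 × 10⁻⁵ s⁻² ≈ 1.67 × 10⁻⁵ s⁻².

1.67 × 10⁻⁵ s⁻²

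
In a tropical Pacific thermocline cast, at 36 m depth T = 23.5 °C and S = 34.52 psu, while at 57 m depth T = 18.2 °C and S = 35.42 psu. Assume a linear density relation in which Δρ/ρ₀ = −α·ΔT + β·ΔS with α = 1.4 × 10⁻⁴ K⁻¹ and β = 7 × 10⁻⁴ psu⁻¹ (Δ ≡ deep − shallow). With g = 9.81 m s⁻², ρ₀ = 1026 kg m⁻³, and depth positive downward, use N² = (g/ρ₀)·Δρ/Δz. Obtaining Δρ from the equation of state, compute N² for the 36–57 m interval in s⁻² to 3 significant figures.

ΔT = -5.3 K, ΔS = +0.90 psu (deep − shallow).
Δρ/ρ₀ = −αΔT + βΔS = 7.42 × 10⁻⁴ + 6.30 × 10⁻⁴ = 1.372 × 10⁻³, so Δρ ≈ 1.408 kg m⁻³.
N² = (g/ρ₀)·Δρ/Δz = g·(Δρ/ρ₀)/Δz = 9.81 × 1.372 × 10⁻³ / 21 = 6.4092 × 10⁻⁴ s⁻² ≈ 6.41 × 10⁻⁴ s⁻².

6.41 × 10⁻⁴ s⁻²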